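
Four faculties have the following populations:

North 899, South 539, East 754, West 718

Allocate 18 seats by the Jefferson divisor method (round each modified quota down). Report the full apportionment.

North: 6, South: 3, East: 5, West: 4

Standard divisor 2910/18 ≈ 161.667; standard quotas: North 5.561, South 3.334, East 4.664, West 4.441.
Rounding down gives 5, 3, 4, 4 = 16 seats, so the divisor must be adjusted.
With modified divisor 147: modified quotas North 6.116, South 3.667, East 5.129, West 4.884.
Rounding down: North 6, South 3, East 5, West 4 (total 18).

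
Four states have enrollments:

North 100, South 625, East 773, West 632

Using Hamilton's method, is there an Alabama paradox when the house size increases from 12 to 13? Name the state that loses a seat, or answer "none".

At 12 seats: North 1, South 3, East 4, West 4.
At 13 seats: North 0, South 4, East 5, West 4.
North drops from 1 to 0.

North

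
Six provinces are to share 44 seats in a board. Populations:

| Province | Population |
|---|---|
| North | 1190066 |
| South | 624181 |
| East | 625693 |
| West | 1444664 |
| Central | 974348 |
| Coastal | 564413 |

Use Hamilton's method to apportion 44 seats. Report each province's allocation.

Total 5423365; standard divisor 5423365/44 ≈ 123258.295.
Standard quotas: North 9.6551, South 5.0640, East 5.0763, West 11.7206, Central 7.9049, Coastal 4.5791.
Lower quotas: North 9, South 5, East 5, West 11, Central 7, Coastal 4 (sum 41, leaving 3 seats).
Remainders in descending order: Central 0.9049, West 0.7206, North 0.6551, Coastal 0.5791, East 0.0763, South 0.0640.
The surplus seats go to Central, West, North.

North=10, South=5, East=5, West=12, Central=8, Coastal=4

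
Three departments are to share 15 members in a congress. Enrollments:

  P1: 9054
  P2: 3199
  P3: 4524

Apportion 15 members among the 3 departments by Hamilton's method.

P1 8, P2 3, P3 4

Standard divisor: 16777 ÷ 15 ≈ 1118.467.
Standard quotas: P1 8.0950, P2 2.8602, P3 4.0448.
Lower quotas: P1 8, P2 2, P3 4 (sum 14, leaving 1 seat).
Remainders in descending order: P2 0.8602, P1 0.0950, P3 0.0448.
The surplus seat goes to P2.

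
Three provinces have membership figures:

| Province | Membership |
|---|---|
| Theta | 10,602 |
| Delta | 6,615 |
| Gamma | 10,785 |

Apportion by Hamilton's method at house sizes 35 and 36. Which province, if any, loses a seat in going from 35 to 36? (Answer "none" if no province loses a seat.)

none

At 35 seats: Theta 13, Delta 8, Gamma 14.
At 36 seats: Theta 14, Delta 8, Gamma 14.
No province's allocation decreased.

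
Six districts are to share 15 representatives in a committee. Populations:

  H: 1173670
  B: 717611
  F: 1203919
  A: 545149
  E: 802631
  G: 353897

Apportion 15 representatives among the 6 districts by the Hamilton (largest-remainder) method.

H: 4, B: 2, F: 4, A: 2, E: 2, G: 1

The standard divisor is 4796877/15 ≈ 319791.8.
Standard quotas: H 3.6701, B 2.2440, F 3.7647, A 1.7047, E 2.5099, G 1.1066.
Lower quotas: H 3, B 2, F 3, A 1, E 2, G 1 (sum 12, leaving 3 seats).
Remainders in descending order: F 0.7647, A 0.7047, H 0.6701, E 0.5099, B 0.2440, G 0.1066.
The surplus seats go to F, A, H.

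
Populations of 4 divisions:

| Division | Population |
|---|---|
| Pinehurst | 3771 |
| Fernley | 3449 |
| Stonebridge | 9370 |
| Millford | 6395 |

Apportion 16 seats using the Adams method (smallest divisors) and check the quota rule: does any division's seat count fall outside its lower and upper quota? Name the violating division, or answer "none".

Standard quotas: Pinehurst 2.625, Fernley 2.401, Stonebridge 6.523, Millford 4.452.
Adams allocation: Pinehurst 3, Fernley 3, Stonebridge 6, Millford 4.
Every allocation lies between the lower and upper quota.

none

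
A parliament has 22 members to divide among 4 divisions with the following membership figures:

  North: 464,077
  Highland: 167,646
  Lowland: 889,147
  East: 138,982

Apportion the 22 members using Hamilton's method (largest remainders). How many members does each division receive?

Standard divisor: 1659852 ÷ 22 ≈ 75447.818.
Standard quotas: North 6.1510, Highland 2.2220, Lowland 11.7849, East 1.8421.
Lower quotas: North 6, Highland 2, Lowland 11, East 1 (sum 20, leaving 2 seats).
Remainders in descending order: East 0.8421, Lowland 0.7849, Highland 0.2220, North 0.1510.
The surplus seats go to East, Lowland.

North 6; Highland 2; Lowland 12; East 2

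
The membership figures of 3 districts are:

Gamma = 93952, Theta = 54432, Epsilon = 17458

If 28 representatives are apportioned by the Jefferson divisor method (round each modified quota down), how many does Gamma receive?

Standard divisor 165842/28 ≈ 5922.929; standard quotas: Gamma 15.862, Theta 9.190, Epsilon 2.948.
Rounding down gives 15, 9, 2 = 26 seats, so the divisor must be adjusted.
With modified divisor 5700: modified quotas Gamma 16.483, Theta 9.549, Epsilon 3.063.
Rounding down: Gamma 16, Theta 9, Epsilon 3 (total 28).
Gamma receives 16.

16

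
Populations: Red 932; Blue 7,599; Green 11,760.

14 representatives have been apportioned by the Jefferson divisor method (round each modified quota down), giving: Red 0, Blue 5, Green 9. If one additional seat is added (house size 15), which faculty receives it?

Blue

Priority for the next seat is population ÷ (current seats + 1).
Priorities: Red 932.000, Blue 1266.500, Green 1176.000.
Highest priority: Blue.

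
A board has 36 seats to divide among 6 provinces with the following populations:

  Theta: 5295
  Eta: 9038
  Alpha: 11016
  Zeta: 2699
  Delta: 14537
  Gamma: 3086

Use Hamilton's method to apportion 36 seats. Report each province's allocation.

Total 45671; standard divisor 45671/36 ≈ 1268.639.
Standard quotas: Theta 4.1738, Eta 7.1242, Alpha 8.6833, Zeta 2.1275, Delta 11.4587, Gamma 2.4325.
Lower quotas: Theta 4, Eta 7, Alpha 8, Zeta 2, Delta 11, Gamma 2 (sum 34, leaving 2 seats).
Remainders in descending order: Alpha 0.6833, Delta 0.4587, Gamma 0.4325, Theta 0.1738, Zeta 0.1275, Eta 0.1242.
The surplus seats go to Alpha, Delta.

Theta 4; Eta 7; Alpha 9; Zeta 2; Delta 12; Gamma 2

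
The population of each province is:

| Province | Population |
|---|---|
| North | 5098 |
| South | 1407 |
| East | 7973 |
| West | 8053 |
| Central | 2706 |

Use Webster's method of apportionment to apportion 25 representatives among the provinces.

North=5, South=1, East=8, West=8, Central=3

Standard divisor 25237/25 ≈ 1009.48; standard quotas: North 5.050, South 1.394, East 7.898, West 7.977, Central 2.681.
Rounding to the nearest integer gives North 5, South 1, East 8, West 8, Central 3 — total 25, matching the house size, so no adjustment is needed.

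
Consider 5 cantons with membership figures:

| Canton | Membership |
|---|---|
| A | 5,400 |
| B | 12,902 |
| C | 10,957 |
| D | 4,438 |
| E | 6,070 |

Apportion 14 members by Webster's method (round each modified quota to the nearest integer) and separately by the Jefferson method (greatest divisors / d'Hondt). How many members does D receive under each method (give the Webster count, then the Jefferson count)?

Webster: A 2, B 4, C 4, D 2, E 2.
Jefferson: A 2, B 5, C 4, D 1, E 2.
D gets 2 under Webster and 1 under Jefferson.

2 and 1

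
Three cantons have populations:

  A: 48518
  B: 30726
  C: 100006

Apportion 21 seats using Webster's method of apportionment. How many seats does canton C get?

11

Standard divisor 179250/21 ≈ 8535.714; standard quotas: A 5.684, B 3.600, C 11.716.
Rounding to the nearest integer gives 6, 4, 12 = 22 seats, so the divisor must be adjusted.
With modified divisor 8720.98: modified quotas A 5.563, B 3.523, C 11.467.
Rounding to the nearest integer: A 6, B 4, C 11 (total 21).
C receives 11.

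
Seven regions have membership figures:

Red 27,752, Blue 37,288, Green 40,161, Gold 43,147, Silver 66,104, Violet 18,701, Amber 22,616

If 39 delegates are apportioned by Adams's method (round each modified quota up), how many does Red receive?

Standard divisor 255769/39 ≈ 6558.179; standard quotas: Red 4.232, Blue 5.686, Green 6.124, Gold 6.579, Silver 10.080, Violet 2.852, Amber 3.449.
Rounding up gives 5, 6, 7, 7, 11, 3, 4 = 43 seats, so the divisor must be adjusted.
With modified divisor 7300: modified quotas Red 3.802, Blue 5.108, Green 5.502, Gold 5.911, Silver 9.055, Violet 2.562, Amber 3.098.
Rounding up: Red 4, Blue 6, Green 6, Gold 6, Silver 10, Violet 3, Amber 4 (total 39).
Red receives 4.

4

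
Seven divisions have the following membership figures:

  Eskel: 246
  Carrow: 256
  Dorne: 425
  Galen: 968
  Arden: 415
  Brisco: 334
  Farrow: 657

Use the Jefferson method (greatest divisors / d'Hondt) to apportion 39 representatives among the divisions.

Standard divisor 3301/39 ≈ 84.641; standard quotas: Eskel 2.906, Carrow 3.025, Dorne 5.021, Galen 11.437, Arden 4.903, Brisco 3.946, Farrow 7.762.
Rounding down gives 2, 3, 5, 11, 4, 3, 7 = 35 seats, so the divisor must be adjusted.
With modified divisor 81: modified quotas Eskel 3.037, Carrow 3.160, Dorne 5.247, Galen 11.951, Arden 5.123, Brisco 4.123, Farrow 8.111.
Rounding down: Eskel 3, Carrow 3, Dorne 5, Galen 11, Arden 5, Brisco 4, Farrow 8 (total 39).

Eskel 3, Carrow 3, Dorne 5, Galen 11, Arden 5, Brisco 4, Farrow 8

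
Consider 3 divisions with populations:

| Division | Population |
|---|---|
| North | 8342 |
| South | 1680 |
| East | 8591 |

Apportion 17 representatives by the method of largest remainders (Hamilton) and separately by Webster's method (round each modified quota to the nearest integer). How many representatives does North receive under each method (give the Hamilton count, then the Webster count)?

8 and 7

Hamilton: North 8, South 1, East 8.
Webster: North 7, South 2, East 8.
North gets 8 under Hamilton and 7 under Webster.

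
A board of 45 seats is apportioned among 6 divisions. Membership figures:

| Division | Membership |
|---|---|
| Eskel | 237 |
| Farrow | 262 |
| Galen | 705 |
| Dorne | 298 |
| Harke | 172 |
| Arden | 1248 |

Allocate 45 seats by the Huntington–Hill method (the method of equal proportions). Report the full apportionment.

Eskel: 4; Farrow: 4; Galen: 11; Dorne: 4; Harke: 3; Arden: 19

With divisor 67: modified quotas Eskel 3.537, Farrow 3.910, Galen 10.522, Dorne 4.448, Harke 2.567, Arden 18.627.
Geometric-mean thresholds: Eskel √(3·4)=3.464, Farrow √(3·4)=3.464, Galen √(10·11)=10.488, Dorne √(4·5)=4.472, Harke √(2·3)=2.449, Arden √(18·19)=18.493.
Each quota rounded against its threshold gives Eskel 4, Farrow 4, Galen 11, Dorne 4, Harke 3, Arden 19 (total 45).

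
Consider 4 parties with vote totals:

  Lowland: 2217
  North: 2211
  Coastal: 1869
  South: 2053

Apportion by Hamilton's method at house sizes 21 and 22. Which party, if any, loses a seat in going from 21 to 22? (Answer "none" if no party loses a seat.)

none

At 21 seats: Lowland 6, North 5, Coastal 5, South 5.
At 22 seats: Lowland 6, North 6, Coastal 5, South 5.
No party's allocation decreased.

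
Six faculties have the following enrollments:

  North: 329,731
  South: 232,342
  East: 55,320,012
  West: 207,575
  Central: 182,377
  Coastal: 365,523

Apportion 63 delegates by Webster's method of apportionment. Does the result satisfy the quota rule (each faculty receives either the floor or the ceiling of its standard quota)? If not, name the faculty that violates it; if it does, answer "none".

Standard quotas: North 0.367, South 0.258, East 61.534, West 0.231, Central 0.203, Coastal 0.407.
Webster allocation: North 0, South 0, East 63, West 0, Central 0, Coastal 0.
East has quota 61.534 (lower 61, upper 62) but receives 63 — outside the quota interval.

East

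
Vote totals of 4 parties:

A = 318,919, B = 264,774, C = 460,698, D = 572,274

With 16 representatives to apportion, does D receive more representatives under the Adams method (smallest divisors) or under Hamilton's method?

Adams: A 3, B 3, C 5, D 5.
Hamilton: A 3, B 3, C 4, D 6.
D gets 5 under Adams and 6 under Hamilton.

Hamilton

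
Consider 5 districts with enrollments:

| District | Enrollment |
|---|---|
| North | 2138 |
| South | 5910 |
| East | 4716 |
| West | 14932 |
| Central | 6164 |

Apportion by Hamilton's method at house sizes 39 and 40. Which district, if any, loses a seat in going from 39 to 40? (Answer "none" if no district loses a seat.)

North

At 39 seats: North 3, South 7, East 5, West 17, Central 7.
At 40 seats: North 2, South 7, East 6, West 18, Central 7.
North drops from 3 to 2.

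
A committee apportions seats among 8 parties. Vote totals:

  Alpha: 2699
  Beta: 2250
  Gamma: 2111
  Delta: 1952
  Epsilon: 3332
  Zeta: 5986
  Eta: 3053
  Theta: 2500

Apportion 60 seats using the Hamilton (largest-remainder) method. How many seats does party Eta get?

Total 23883; standard divisor 23883/60 ≈ 398.05.
Standard quotas: Alpha 6.7806, Beta 5.6526, Gamma 5.3034, Delta 4.9039, Epsilon 8.3708, Zeta 15.0383, Eta 7.6699, Theta 6.2806.
Lower quotas: Alpha 6, Beta 5, Gamma 5, Delta 4, Epsilon 8, Zeta 15, Eta 7, Theta 6 (sum 56, leaving 4 seats).
Remainders in descending order: Delta 0.9039, Alpha 0.7806, Eta 0.6699, Beta 0.6526, Epsilon 0.3708, Gamma 0.3034, Theta 0.2806, Zeta 0.0383.
Largest remainders: Delta, Alpha, Eta, Beta receive the extra seats.
Eta receives 8.

8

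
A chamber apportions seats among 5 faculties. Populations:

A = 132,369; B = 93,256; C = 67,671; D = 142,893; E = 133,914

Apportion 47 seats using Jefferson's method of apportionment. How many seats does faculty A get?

11

Standard divisor 570103/47 ≈ 12129.851; standard quotas: A 10.913, B 7.688, C 5.579, D 11.780, E 11.040.
Rounding down gives 10, 7, 5, 11, 11 = 44 seats, so the divisor must be adjusted.
With modified divisor 11500: modified quotas A 11.510, B 8.109, C 5.884, D 12.425, E 11.645.
Rounding down: A 11, B 8, C 5, D 12, E 11 (total 47).
A receives 11.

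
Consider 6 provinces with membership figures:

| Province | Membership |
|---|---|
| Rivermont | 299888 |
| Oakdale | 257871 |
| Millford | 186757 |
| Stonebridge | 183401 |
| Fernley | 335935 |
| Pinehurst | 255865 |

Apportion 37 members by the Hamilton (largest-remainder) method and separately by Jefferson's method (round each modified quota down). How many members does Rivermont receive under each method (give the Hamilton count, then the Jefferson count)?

Hamilton: Rivermont 7, Oakdale 6, Millford 5, Stonebridge 5, Fernley 8, Pinehurst 6.
Jefferson: Rivermont 8, Oakdale 6, Millford 5, Stonebridge 4, Fernley 8, Pinehurst 6.
Rivermont gets 7 under Hamilton and 8 under Jefferson.

7 and 8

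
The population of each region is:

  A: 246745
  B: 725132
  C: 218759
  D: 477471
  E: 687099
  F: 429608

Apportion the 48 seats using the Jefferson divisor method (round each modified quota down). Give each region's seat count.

Standard divisor 2784814/48 ≈ 58016.958; standard quotas: A 4.253, B 12.499, C 3.771, D 8.230, E 11.843, F 7.405.
Rounding down gives 4, 12, 3, 8, 11, 7 = 45 seats, so the divisor must be adjusted.
With modified divisor 54200: modified quotas A 4.552, B 13.379, C 4.036, D 8.809, E 12.677, F 7.926.
Rounding down: A 4, B 13, C 4, D 8, E 12, F 7 (total 48).

A 4; B 13; C 4; D 8; E 12; F 7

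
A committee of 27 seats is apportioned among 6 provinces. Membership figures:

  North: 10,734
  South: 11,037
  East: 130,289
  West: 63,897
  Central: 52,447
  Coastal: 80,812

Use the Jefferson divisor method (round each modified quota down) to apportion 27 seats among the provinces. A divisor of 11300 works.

North: 0; South: 0; East: 11; West: 5; Central: 4; Coastal: 7

With modified divisor 11300: modified quotas North 0.950, South 0.977, East 11.530, West 5.655, Central 4.641, Coastal 7.152.
Rounding down: North 0, South 0, East 11, West 5, Central 4, Coastal 7 (total 27).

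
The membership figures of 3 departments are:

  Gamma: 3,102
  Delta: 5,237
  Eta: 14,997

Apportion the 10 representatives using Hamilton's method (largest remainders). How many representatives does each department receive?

Total 23336; standard divisor 23336/10 ≈ 2333.6.
Standard quotas: Gamma 1.3293, Delta 2.2442, Eta 6.4266.
Lower quotas: Gamma 1, Delta 2, Eta 6 (sum 9, leaving 1 seat).
Remainders in descending order: Eta 0.4266, Gamma 0.3293, Delta 0.2442.
Largest remainder: Eta receives the extra seat.

Gamma 1; Delta 2; Eta 7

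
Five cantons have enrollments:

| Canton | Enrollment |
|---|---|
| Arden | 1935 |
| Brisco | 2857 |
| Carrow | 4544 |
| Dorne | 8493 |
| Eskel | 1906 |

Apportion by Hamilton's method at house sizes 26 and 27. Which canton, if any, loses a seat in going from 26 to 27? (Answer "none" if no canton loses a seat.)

none

At 26 seats: Arden 3, Brisco 4, Carrow 6, Dorne 11, Eskel 2.
At 27 seats: Arden 3, Brisco 4, Carrow 6, Dorne 12, Eskel 2.
No canton's allocation decreased.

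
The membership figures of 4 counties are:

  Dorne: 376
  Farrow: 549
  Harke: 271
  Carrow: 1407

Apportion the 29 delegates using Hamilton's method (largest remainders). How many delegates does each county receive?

Total 2603; standard divisor 2603/29 ≈ 89.759.
Standard quotas: Dorne 4.189, Farrow 6.116, Harke 3.019, Carrow 15.675.
Lower quotas: Dorne 4, Farrow 6, Harke 3, Carrow 15 (sum 28, leaving 1 seat).
Remainders in descending order: Carrow 0.675, Dorne 0.189, Farrow 0.116, Harke 0.019.
Largest remainder: Carrow receives the extra seat.

Dorne 4, Farrow 6, Harke 3, Carrow 16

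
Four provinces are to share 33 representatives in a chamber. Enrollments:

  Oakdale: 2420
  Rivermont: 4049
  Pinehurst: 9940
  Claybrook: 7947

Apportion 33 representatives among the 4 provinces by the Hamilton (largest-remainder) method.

Oakdale 3; Rivermont 6; Pinehurst 13; Claybrook 11

The standard divisor is 24356/33 ≈ 738.061.
Standard quotas: Oakdale 3.2789, Rivermont 5.4860, Pinehurst 13.4677, Claybrook 10.7674.
Lower quotas: Oakdale 3, Rivermont 5, Pinehurst 13, Claybrook 10 (sum 31, leaving 2 seats).
Remainders in descending order: Claybrook 0.7674, Rivermont 0.4860, Pinehurst 0.4677, Oakdale 0.2789.
Largest remainders: Claybrook, Rivermont receive the extra seats.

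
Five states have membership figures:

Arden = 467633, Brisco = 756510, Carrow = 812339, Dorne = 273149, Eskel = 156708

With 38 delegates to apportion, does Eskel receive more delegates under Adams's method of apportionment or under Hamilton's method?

Adams

Adams: Arden 7, Brisco 12, Carrow 12, Dorne 4, Eskel 3.
Hamilton: Arden 7, Brisco 12, Carrow 13, Dorne 4, Eskel 2.
Eskel gets 3 under Adams and 2 under Hamilton.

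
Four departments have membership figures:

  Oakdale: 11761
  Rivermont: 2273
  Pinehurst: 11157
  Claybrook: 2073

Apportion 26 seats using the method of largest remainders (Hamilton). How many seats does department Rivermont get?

2

The standard divisor is 27264/26 ≈ 1048.615.
Standard quotas: Oakdale 11.2157, Rivermont 2.1676, Pinehurst 10.6397, Claybrook 1.9769.
Lower quotas: Oakdale 11, Rivermont 2, Pinehurst 10, Claybrook 1 (sum 24, leaving 2 seats).
Remainders in descending order: Claybrook 0.9769, Pinehurst 0.6397, Oakdale 0.2157, Rivermont 0.1676.
Largest remainders: Claybrook, Pinehurst receive the extra seats.
Rivermont receives 2.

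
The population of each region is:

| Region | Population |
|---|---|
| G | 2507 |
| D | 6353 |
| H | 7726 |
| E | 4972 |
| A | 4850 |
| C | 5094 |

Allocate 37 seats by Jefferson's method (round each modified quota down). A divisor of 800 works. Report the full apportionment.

With modified divisor 800: modified quotas G 3.134, D 7.941, H 9.658, E 6.215, A 6.062, C 6.367.
Rounding down: G 3, D 7, H 9, E 6, A 6, C 6 (total 37).

G: 3, D: 7, H: 9, E: 6, A: 6, C: 6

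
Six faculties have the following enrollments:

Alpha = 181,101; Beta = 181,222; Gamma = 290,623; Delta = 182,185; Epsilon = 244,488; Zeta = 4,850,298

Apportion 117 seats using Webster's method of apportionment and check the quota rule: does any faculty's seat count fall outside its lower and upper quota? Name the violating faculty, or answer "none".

Standard quotas: Alpha 3.573, Beta 3.576, Gamma 5.734, Delta 3.595, Epsilon 4.824, Zeta 95.699.
Webster allocation: Alpha 4, Beta 4, Gamma 6, Delta 4, Epsilon 5, Zeta 94.
Zeta has quota 95.699 (lower 95, upper 96) but receives 94 — outside the quota interval.

Zeta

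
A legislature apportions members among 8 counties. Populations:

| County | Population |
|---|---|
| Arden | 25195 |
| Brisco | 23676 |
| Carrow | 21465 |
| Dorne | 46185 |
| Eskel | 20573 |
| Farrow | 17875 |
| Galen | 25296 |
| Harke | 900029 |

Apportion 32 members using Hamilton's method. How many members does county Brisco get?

1

Standard divisor: 1080294 ÷ 32 ≈ 33759.188.
Standard quotas: Arden 0.7463, Brisco 0.7013, Carrow 0.6358, Dorne 1.3681, Eskel 0.6094, Farrow 0.5295, Galen 0.7493, Harke 26.6603.
Lower quotas: Arden 0, Brisco 0, Carrow 0, Dorne 1, Eskel 0, Farrow 0, Galen 0, Harke 26 (sum 27, leaving 5 seats).
Remainders in descending order: Galen 0.7493, Arden 0.7463, Brisco 0.7013, Harke 0.6603, Carrow 0.6358, Eskel 0.6094, Farrow 0.5295, Dorne 0.3681.
The surplus seats go to Galen, Arden, Brisco, Harke, Carrow.
Brisco receives 1.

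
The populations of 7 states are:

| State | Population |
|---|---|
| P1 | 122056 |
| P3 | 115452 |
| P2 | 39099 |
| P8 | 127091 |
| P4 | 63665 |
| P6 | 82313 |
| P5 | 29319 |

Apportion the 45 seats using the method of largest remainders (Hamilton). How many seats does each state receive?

P1: 10, P3: 9, P2: 3, P8: 10, P4: 5, P6: 6, P5: 2

Standard divisor: 578995 ÷ 45 ≈ 12866.556.
Standard quotas: P1 9.4863, P3 8.9730, P2 3.0388, P8 9.8776, P4 4.9481, P6 6.3974, P5 2.2787.
Lower quotas: P1 9, P3 8, P2 3, P8 9, P4 4, P6 6, P5 2 (sum 41, leaving 4 seats).
Remainders in descending order: P3 0.9730, P4 0.9481, P8 0.8776, P1 0.4863, P6 0.3974, P5 0.2787, P2 0.0388.
The surplus seats go to P3, P4, P8, P1.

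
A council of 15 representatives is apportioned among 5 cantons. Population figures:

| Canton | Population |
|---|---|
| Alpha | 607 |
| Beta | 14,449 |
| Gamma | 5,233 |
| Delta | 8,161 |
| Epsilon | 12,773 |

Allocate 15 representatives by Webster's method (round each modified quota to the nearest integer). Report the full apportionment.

Standard divisor 41223/15 ≈ 2748.2; standard quotas: Alpha 0.221, Beta 5.258, Gamma 1.904, Delta 2.970, Epsilon 4.648.
Rounding to the nearest integer gives Alpha 0, Beta 5, Gamma 2, Delta 3, Epsilon 5 — total 15, matching the house size, so no adjustment is needed.

Alpha=0, Beta=5, Gamma=2, Delta=3, Epsilon=5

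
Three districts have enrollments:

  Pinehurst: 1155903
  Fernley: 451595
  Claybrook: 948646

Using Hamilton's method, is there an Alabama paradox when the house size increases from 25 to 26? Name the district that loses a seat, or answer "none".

At 25 seats: Pinehurst 11, Fernley 5, Claybrook 9.
At 26 seats: Pinehurst 12, Fernley 4, Claybrook 10.
Fernley drops from 5 to 4.

Fernley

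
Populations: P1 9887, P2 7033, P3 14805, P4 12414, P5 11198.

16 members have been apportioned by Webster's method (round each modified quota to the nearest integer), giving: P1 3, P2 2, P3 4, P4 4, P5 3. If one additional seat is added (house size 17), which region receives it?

P3

Priority for the next seat is population ÷ (current seats + 0.5).
Priorities: P1 2824.857, P2 2813.200, P3 3290.000, P4 2758.667, P5 3199.429.
Highest priority: P3.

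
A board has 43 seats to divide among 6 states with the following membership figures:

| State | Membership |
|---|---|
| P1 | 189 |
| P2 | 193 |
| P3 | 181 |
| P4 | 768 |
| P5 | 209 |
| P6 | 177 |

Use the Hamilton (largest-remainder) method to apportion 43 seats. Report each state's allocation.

P1 5; P2 5; P3 5; P4 19; P5 5; P6 4

Total 1717; standard divisor 1717/43 ≈ 39.93.
Standard quotas: P1 4.733, P2 4.833, P3 4.533, P4 19.234, P5 5.234, P6 4.433.
Lower quotas: P1 4, P2 4, P3 4, P4 19, P5 5, P6 4 (sum 40, leaving 3 seats).
Remainders in descending order: P2 0.833, P1 0.733, P3 0.533, P6 0.433, P5 0.234, P4 0.234.
The surplus seats go to P2, P1, P3.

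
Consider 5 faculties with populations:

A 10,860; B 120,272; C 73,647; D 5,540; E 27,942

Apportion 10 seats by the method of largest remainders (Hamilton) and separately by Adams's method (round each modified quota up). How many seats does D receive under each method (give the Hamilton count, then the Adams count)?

0 and 1

Hamilton: A 1, B 5, C 3, D 0, E 1.
Adams: A 1, B 4, C 3, D 1, E 1.
D gets 0 under Hamilton and 1 under Adams.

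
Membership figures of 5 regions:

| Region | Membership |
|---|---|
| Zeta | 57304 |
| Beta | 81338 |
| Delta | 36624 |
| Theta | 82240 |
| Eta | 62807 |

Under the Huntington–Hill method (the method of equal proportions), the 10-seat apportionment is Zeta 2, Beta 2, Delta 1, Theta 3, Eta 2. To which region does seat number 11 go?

Beta

Priority for the next seat is population ÷ (√(s·(s+1))).
Priorities: Zeta 23394.260, Beta 33206.099, Delta 25897.079, Theta 23740.643, Eta 25640.850.
Highest priority: Beta.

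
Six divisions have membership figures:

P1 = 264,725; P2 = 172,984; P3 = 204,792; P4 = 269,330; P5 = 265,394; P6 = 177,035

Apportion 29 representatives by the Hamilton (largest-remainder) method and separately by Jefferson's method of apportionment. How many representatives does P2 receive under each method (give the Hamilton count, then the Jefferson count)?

Hamilton: P1 5, P2 4, P3 4, P4 6, P5 6, P6 4.
Jefferson: P1 6, P2 3, P3 4, P4 6, P5 6, P6 4.
P2 gets 4 under Hamilton and 3 under Jefferson.

4 and 3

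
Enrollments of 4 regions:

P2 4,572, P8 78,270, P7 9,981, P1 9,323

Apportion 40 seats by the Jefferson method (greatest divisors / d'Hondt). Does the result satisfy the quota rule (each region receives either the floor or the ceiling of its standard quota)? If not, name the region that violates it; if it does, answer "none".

Standard quotas: P2 1.790, P8 30.650, P7 3.909, P1 3.651.
Jefferson allocation: P2 1, P8 32, P7 4, P1 3.
P8 has quota 30.650 (lower 30, upper 31) but receives 32 — outside the quota interval.

P8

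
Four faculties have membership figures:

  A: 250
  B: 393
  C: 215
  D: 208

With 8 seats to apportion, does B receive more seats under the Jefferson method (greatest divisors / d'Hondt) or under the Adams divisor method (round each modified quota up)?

Jefferson: A 2, B 3, C 2, D 1.
Adams: A 2, B 2, C 2, D 2.
B gets 3 under Jefferson and 2 under Adams.

Jefferson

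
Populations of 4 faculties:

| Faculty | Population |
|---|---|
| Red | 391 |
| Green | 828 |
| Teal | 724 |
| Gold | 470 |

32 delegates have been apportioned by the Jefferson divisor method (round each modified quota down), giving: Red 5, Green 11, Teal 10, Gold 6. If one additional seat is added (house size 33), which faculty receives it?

Priority for the next seat is population ÷ (current seats + 1).
Priorities: Red 65.167, Green 69.000, Teal 65.818, Gold 67.143.
Highest priority: Green.

Green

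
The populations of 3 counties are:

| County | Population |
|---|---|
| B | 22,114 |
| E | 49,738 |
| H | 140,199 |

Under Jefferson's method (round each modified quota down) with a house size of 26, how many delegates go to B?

Standard divisor 212051/26 ≈ 8155.808; standard quotas: B 2.711, E 6.098, H 17.190.
Rounding down gives 2, 6, 17 = 25 seats, so the divisor must be adjusted.
With modified divisor 7600: modified quotas B 2.910, E 6.544, H 18.447.
Rounding down: B 2, E 6, H 18 (total 26).
B receives 2.

2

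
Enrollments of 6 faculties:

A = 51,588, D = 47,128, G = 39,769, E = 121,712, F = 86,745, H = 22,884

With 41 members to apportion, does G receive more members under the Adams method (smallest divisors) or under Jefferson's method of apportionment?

Adams: A 6, D 5, G 5, E 13, F 9, H 3.
Jefferson: A 6, D 5, G 4, E 14, F 10, H 2.
G gets 5 under Adams and 4 under Jefferson.

Adams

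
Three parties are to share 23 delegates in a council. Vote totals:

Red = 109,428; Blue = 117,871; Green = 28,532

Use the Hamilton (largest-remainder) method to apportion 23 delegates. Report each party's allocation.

Total 255831; standard divisor 255831/23 ≈ 11123.087.
Standard quotas: Red 9.8379, Blue 10.5970, Green 2.5651.
Lower quotas: Red 9, Blue 10, Green 2 (sum 21, leaving 2 seats).
Remainders in descending order: Red 0.8379, Blue 0.5970, Green 0.5651.
The surplus seats go to Red, Blue.

Red 10, Blue 11, Green 2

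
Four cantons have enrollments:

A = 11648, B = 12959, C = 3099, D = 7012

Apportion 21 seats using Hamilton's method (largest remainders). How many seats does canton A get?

Standard divisor: 34718 ÷ 21 ≈ 1653.238.
Standard quotas: A 7.0456, B 7.8386, C 1.8745, D 4.2414.
Lower quotas: A 7, B 7, C 1, D 4 (sum 19, leaving 2 seats).
Remainders in descending order: C 0.8745, B 0.8386, D 0.2414, A 0.0456.
The surplus seats go to C, B.
A receives 7.

7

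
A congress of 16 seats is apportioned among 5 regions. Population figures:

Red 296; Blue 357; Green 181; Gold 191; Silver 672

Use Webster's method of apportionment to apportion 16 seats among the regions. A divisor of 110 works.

Red 3, Blue 3, Green 2, Gold 2, Silver 6

With modified divisor 110: modified quotas Red 2.691, Blue 3.245, Green 1.645, Gold 1.736, Silver 6.109.
Rounding to the nearest integer: Red 3, Blue 3, Green 2, Gold 2, Silver 6 (total 16).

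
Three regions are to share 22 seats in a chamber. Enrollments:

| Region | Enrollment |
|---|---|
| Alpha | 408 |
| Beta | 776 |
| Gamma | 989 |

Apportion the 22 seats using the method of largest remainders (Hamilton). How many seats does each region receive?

Total 2173; standard divisor 2173/22 ≈ 98.773.
Standard quotas: Alpha 4.131, Beta 7.856, Gamma 10.013.
Lower quotas: Alpha 4, Beta 7, Gamma 10 (sum 21, leaving 1 seat).
Remainders in descending order: Beta 0.856, Alpha 0.131, Gamma 0.013.
The surplus seat goes to Beta.

Alpha 4; Beta 8; Gamma 10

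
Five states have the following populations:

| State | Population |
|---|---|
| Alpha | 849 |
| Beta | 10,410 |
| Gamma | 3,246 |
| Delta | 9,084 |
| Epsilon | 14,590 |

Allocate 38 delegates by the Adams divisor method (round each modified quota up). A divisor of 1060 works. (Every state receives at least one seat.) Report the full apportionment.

With modified divisor 1060: modified quotas Alpha 0.801, Beta 9.821, Gamma 3.062, Delta 8.570, Epsilon 13.764.
Rounding up: Alpha 1, Beta 10, Gamma 4, Delta 9, Epsilon 14 (total 38).

Alpha: 1, Beta: 10, Gamma: 4, Delta: 9, Epsilon: 14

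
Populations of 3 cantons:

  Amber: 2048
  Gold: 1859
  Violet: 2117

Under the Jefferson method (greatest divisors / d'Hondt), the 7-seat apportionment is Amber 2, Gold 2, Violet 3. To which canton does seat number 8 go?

Priority for the next seat is population ÷ (current seats + 1).
Priorities: Amber 682.667, Gold 619.667, Violet 529.250.
Highest priority: Amber.

Amber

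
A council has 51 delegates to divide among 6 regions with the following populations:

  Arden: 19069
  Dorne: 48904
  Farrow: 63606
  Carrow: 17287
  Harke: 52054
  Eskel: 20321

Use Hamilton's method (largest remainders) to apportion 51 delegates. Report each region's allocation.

Total 221241; standard divisor 221241/51 ≈ 4338.059.
Standard quotas: Arden 4.3957, Dorne 11.2732, Farrow 14.6623, Carrow 3.9850, Harke 11.9994, Eskel 4.6844.
Lower quotas: Arden 4, Dorne 11, Farrow 14, Carrow 3, Harke 11, Eskel 4 (sum 47, leaving 4 seats).
Remainders in descending order: Harke 0.9994, Carrow 0.9850, Eskel 0.6844, Farrow 0.6623, Arden 0.3957, Dorne 0.2732.
Largest remainders: Harke, Carrow, Eskel, Farrow receive the extra seats.

Arden: 4, Dorne: 11, Farrow: 15, Carrow: 4, Harke: 12, Eskel: 5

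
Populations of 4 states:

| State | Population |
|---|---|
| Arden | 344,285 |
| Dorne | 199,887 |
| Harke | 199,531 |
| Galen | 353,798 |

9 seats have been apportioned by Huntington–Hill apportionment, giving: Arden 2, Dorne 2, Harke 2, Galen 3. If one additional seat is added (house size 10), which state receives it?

Arden

Priority for the next seat is population ÷ (√(s·(s+1))).
Priorities: Arden 140553.763, Dorne 81603.526, Harke 81458.190, Galen 102132.685.
Highest priority: Arden.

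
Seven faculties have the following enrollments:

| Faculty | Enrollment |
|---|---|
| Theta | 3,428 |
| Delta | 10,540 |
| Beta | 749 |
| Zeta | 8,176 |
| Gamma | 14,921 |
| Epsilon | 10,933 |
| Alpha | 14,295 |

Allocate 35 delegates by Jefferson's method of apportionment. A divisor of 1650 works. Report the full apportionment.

With modified divisor 1650: modified quotas Theta 2.078, Delta 6.388, Beta 0.454, Zeta 4.955, Gamma 9.043, Epsilon 6.626, Alpha 8.664.
Rounding down: Theta 2, Delta 6, Beta 0, Zeta 4, Gamma 9, Epsilon 6, Alpha 8 (total 35).

Theta=2, Delta=6, Beta=0, Zeta=4, Gamma=9, Epsilon=6, Alpha=8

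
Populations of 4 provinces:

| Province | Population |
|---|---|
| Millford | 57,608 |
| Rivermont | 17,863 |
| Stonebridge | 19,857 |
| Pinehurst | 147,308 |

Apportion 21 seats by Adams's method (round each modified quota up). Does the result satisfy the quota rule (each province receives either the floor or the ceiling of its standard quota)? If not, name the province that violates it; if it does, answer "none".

none

Standard quotas: Millford 4.986, Rivermont 1.546, Stonebridge 1.719, Pinehurst 12.749.
Adams allocation: Millford 5, Rivermont 2, Stonebridge 2, Pinehurst 12.
Every allocation lies between the lower and upper quota.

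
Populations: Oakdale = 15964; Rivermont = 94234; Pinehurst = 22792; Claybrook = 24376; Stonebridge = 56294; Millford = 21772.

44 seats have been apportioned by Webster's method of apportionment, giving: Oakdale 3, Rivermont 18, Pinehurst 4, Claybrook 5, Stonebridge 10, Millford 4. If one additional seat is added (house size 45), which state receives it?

Priority for the next seat is population ÷ (current seats + 0.5).
Priorities: Oakdale 4561.143, Rivermont 5093.730, Pinehurst 5064.889, Claybrook 4432.000, Stonebridge 5361.333, Millford 4838.222.
Highest priority: Stonebridge.

Stonebridge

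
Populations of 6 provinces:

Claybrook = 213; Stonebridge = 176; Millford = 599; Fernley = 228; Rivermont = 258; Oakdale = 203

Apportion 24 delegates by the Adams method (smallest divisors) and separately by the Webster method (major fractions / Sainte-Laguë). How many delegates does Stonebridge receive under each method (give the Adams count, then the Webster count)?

3 and 2

Adams: Claybrook 3, Stonebridge 3, Millford 8, Fernley 3, Rivermont 4, Oakdale 3.
Webster: Claybrook 3, Stonebridge 2, Millford 9, Fernley 3, Rivermont 4, Oakdale 3.
Stonebridge gets 3 under Adams and 2 under Webster.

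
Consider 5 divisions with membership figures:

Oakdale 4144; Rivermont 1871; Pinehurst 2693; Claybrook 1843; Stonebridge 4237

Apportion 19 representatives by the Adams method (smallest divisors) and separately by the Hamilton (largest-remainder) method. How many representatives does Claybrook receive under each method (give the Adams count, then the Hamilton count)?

3 and 2

Adams: Oakdale 5, Rivermont 3, Pinehurst 3, Claybrook 3, Stonebridge 5.
Hamilton: Oakdale 5, Rivermont 2, Pinehurst 4, Claybrook 2, Stonebridge 6.
Claybrook gets 3 under Adams and 2 under Hamilton.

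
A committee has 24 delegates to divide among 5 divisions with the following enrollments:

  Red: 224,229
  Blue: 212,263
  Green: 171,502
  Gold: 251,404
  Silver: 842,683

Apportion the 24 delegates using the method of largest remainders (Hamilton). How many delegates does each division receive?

Red 3, Blue 3, Green 2, Gold 4, Silver 12

Standard divisor: 1702081 ÷ 24 ≈ 70920.042.
Standard quotas: Red 3.1617, Blue 2.9930, Green 2.4182, Gold 3.5449, Silver 11.8822.
Lower quotas: Red 3, Blue 2, Green 2, Gold 3, Silver 11 (sum 21, leaving 3 seats).
Remainders in descending order: Blue 0.9930, Silver 0.8822, Gold 0.5449, Green 0.4182, Red 0.1617.
The surplus seats go to Blue, Silver, Gold.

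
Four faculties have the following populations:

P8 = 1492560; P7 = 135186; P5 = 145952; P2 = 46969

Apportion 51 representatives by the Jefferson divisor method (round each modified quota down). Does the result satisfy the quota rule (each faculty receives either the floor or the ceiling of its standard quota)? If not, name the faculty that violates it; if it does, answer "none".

Standard quotas: P8 41.809, P7 3.787, P5 4.088, P2 1.316.
Jefferson allocation: P8 43, P7 3, P5 4, P2 1.
P8 has quota 41.809 (lower 41, upper 42) but receives 43 — outside the quota interval.

P8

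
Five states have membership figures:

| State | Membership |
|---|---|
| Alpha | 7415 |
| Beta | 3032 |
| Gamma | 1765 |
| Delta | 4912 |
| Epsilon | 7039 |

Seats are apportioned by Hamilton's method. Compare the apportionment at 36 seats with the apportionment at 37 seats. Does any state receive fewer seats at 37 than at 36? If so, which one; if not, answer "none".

none

At 36 seats: Alpha 11, Beta 5, Gamma 3, Delta 7, Epsilon 10.
At 37 seats: Alpha 11, Beta 5, Gamma 3, Delta 7, Epsilon 11.
No state's allocation decreased.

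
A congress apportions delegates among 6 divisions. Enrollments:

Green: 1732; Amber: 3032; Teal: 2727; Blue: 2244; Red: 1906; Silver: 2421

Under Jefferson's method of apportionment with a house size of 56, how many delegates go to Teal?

Standard divisor 14062/56 ≈ 251.107; standard quotas: Green 6.897, Amber 12.075, Teal 10.860, Blue 8.936, Red 7.590, Silver 9.641.
Rounding down gives 6, 12, 10, 8, 7, 9 = 52 seats, so the divisor must be adjusted.
With modified divisor 240: modified quotas Green 7.217, Amber 12.633, Teal 11.363, Blue 9.350, Red 7.942, Silver 10.088.
Rounding down: Green 7, Amber 12, Teal 11, Blue 9, Red 7, Silver 10 (total 56).
Teal receives 11.

11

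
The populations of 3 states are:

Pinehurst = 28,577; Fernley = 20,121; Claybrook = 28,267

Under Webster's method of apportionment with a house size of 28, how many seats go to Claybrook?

10

Standard divisor 76965/28 ≈ 2748.75; standard quotas: Pinehurst 10.396, Fernley 7.320, Claybrook 10.284.
Rounding to the nearest integer gives 10, 7, 10 = 27 seats, so the divisor must be adjusted.
With modified divisor 2700: modified quotas Pinehurst 10.584, Fernley 7.452, Claybrook 10.469.
Rounding to the nearest integer: Pinehurst 11, Fernley 7, Claybrook 10 (total 28).
Claybrook receives 10.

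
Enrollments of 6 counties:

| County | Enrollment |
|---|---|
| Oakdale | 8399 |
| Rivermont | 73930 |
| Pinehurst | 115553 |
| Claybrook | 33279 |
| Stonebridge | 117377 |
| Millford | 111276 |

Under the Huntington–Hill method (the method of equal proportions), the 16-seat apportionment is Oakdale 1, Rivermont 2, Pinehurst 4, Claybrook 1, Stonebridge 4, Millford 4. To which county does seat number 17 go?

Rivermont

Priority for the next seat is population ÷ (√(s·(s+1))).
Priorities: Oakdale 5938.990, Rivermont 30181.796, Pinehurst 25838.436, Claybrook 23531.807, Stonebridge 26246.295, Millford 24882.070.
Highest priority: Rivermont.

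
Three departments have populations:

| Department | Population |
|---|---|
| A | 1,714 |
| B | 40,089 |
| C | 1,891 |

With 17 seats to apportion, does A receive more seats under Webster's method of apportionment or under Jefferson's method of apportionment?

Webster

Webster: A 1, B 15, C 1.
Jefferson: A 0, B 17, C 0.
A gets 1 under Webster and 0 under Jefferson.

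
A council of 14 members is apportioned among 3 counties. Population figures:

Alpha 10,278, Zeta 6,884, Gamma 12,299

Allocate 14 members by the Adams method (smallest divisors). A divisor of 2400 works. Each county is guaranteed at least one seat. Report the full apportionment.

With modified divisor 2400: modified quotas Alpha 4.282, Zeta 2.868, Gamma 5.125.
Rounding up: Alpha 5, Zeta 3, Gamma 6 (total 14).

Alpha: 5, Zeta: 3, Gamma: 6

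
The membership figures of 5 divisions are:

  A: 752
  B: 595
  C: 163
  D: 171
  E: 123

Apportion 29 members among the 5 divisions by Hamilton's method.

A: 12, B: 9, C: 3, D: 3, E: 2

The standard divisor is 1804/29 ≈ 62.207.
Standard quotas: A 12.089, B 9.565, C 2.620, D 2.749, E 1.977.
Lower quotas: A 12, B 9, C 2, D 2, E 1 (sum 26, leaving 3 seats).
Remainders in descending order: E 0.977, D 0.749, C 0.620, B 0.565, A 0.089.
Largest remainders: E, D, C receive the extra seats.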